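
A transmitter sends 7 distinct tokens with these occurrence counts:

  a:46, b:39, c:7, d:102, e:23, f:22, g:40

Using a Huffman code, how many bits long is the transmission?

714

Build the Huffman tree bottom-up:
combine c(7), f(22) → 29
combine e(23), 29 → 52
combine b(39), g(40) → 79
combine a(46), 52 → 98
combine 79, 98 → 177
combine d(102), 177 → 279
Each symbol's bit-cost is frequency × depth; summing gives 714 bits (equivalently 29 + 52 + 79 + 98 + 177 + 279).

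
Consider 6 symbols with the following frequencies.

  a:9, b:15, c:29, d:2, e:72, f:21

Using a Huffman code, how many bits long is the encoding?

Greedily combine the two least-frequent nodes:
combine d(2), a(9) → 11
combine 11, b(15) → 26
combine f(21), 26 → 47
combine c(29), 47 → 76
combine e(72), 76 → 148
Each symbol's bit-cost is frequency × depth; summing gives 308 bits (equivalently 11 + 26 + 47 + 76 + 148).

308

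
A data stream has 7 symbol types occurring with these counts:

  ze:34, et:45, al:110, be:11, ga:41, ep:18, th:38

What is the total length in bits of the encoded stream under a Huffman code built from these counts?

763

Greedily combine the two least-frequent nodes:
combine be(11), ep(18) → 29
combine 29, ze(34) → 63
combine th(38), ga(41) → 79
combine et(45), 63 → 108
combine 79, 108 → 187
combine al(110), 187 → 297
The encoded length is the sum of every internal node's weight: 29 + 63 + 79 + 108 + 187 + 297 = 763 bits.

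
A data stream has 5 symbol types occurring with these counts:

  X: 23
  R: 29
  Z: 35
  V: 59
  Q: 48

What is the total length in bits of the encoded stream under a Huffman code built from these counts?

440

Build the Huffman tree bottom-up:
merge X(23) and R(29): 52
merge Z(35) and Q(48): 83
merge 52 and V(59): 111
merge 83 and 111: 194
The encoded length is the sum of every internal node's weight: 52 + 83 + 111 + 194 = 440 bits.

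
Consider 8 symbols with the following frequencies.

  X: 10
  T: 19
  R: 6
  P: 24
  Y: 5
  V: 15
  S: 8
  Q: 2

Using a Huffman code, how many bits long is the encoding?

244

Merge the two smallest weights repeatedly:
merge Q(2) and Y(5): 7
merge R(6) and 7: 13
merge S(8) and X(10): 18
merge 13 and V(15): 28
merge 18 and T(19): 37
merge P(24) and 28: 52
merge 37 and 52: 89
The encoded length is the sum of every internal node's weight: 7 + 13 + 18 + 28 + 37 + 52 + 89 = 244 bits.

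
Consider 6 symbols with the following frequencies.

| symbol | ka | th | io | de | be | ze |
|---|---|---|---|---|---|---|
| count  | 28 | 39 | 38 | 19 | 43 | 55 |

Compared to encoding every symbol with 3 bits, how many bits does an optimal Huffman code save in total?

Fixed-length: 3 bits × 222 symbols = 666 bits.
Huffman merges:
de(19) + ka(28) → 47
io(38) + th(39) → 77
be(43) + 47 → 90
ze(55) + 77 → 132
90 + 132 → 222
Huffman total = 47 + 77 + 90 + 132 + 222 = 568 bits.
Saving = 666 − 568 = 98 bits.

98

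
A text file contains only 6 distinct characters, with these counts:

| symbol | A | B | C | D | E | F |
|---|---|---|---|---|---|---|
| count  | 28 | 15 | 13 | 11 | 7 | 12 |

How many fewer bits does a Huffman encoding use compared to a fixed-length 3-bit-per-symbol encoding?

43

Fixed-length: 3 bits × 86 symbols = 258 bits.
Huffman merges:
combine E(7), D(11) → 18
combine F(12), C(13) → 25
combine B(15), 18 → 33
combine 25, A(28) → 53
combine 33, 53 → 86
Huffman total = 18 + 25 + 33 + 53 + 86 = 215 bits.
Saving = 258 − 215 = 43 bits.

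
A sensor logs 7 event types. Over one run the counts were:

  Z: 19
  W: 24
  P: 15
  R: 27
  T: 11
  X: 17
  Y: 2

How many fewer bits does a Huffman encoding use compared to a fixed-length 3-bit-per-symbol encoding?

38

Fixed-length: 3 bits × 115 symbols = 345 bits.
Huffman merges:
merge Y(2) and T(11): 13
merge 13 and P(15): 28
merge X(17) and Z(19): 36
merge W(24) and R(27): 51
merge 28 and 36: 64
merge 51 and 64: 115
Huffman total = 13 + 28 + 36 + 51 + 64 + 115 = 307 bits.
Saving = 345 − 307 = 38 bits.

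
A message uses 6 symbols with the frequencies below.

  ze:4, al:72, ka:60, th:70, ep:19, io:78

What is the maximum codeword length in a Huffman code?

4

Merge the two lowest-weight nodes at each step:
combine ze(4), ep(19) → 23
combine 23, ka(60) → 83
combine th(70), al(72) → 142
combine io(78), 83 → 161
combine 142, 161 → 303
The first pair merged (ze, ep) ends up deepest, at depth 4.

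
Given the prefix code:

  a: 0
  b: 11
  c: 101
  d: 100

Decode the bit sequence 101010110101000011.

Read left to right; each codeword is recognised as soon as it completes (prefix code):
  101→c | 0→a | 101→c | 101→c | 0→a | 100→d | 0→a | 0→a | 11→b
Decoded message: caccadaab

caccadaab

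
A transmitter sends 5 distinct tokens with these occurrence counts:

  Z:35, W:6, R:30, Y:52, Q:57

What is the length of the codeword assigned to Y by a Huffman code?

Repeatedly merge the two smallest:
W(6) + R(30) → 36
Z(35) + 36 → 71
Y(52) + Q(57) → 109
71 + 109 → 180
Y sits 2 levels below the root, so its codeword is 2 bits.

2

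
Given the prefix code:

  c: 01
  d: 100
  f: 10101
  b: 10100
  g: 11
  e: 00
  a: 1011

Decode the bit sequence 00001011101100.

Read left to right; each codeword is recognised as soon as it completes (prefix code):
  00→e | 00→e | 1011→a | 1011→a | 00→e
Decoded message: eeaae

eeaae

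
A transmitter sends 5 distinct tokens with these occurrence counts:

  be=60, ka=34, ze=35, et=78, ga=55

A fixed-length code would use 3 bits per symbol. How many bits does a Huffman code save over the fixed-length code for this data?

193

Fixed-length: 3 bits × 262 symbols = 786 bits.
Huffman merges:
ka(34) + ze(35) → 69
ga(55) + be(60) → 115
69 + et(78) → 147
115 + 147 → 262
Huffman total = 69 + 115 + 147 + 262 = 593 bits.
Saving = 786 − 593 = 193 bits.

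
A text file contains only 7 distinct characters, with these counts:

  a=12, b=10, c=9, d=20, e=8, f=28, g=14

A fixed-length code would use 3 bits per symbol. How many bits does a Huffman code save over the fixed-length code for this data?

31

Fixed-length: 3 bits × 101 symbols = 303 bits.
Huffman merges:
merge e(8) and c(9): 17
merge b(10) and a(12): 22
merge g(14) and 17: 31
merge d(20) and 22: 42
merge f(28) and 31: 59
merge 42 and 59: 101
Huffman total = 17 + 22 + 31 + 42 + 59 + 101 = 272 bits.
Saving = 303 − 272 = 31 bits.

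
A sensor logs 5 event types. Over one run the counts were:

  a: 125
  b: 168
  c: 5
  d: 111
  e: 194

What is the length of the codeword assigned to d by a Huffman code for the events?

Repeatedly merge the two smallest:
merge c(5) and d(111): 116
merge 116 and a(125): 241
merge b(168) and e(194): 362
merge 241 and 362: 603
d's leaf is at depth 3, giving a 3-bit codeword.

3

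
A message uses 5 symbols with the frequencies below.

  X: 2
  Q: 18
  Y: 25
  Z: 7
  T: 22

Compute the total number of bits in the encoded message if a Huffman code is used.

Merge the two smallest weights repeatedly:
X(2) + Z(7) → 9
9 + Q(18) → 27
T(22) + Y(25) → 47
27 + 47 → 74
Total encoded bits = sum of merged weights = 9 + 27 + 47 + 74 = 157.

157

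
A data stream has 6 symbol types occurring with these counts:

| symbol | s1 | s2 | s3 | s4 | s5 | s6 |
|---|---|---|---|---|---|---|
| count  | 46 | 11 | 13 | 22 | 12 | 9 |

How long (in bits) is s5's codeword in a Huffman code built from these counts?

Repeatedly merge the two smallest:
s6(9) + s2(11) → 20
s5(12) + s3(13) → 25
20 + s4(22) → 42
25 + 42 → 67
s1(46) + 67 → 113
s5 sits 3 levels below the root, so its codeword is 3 bits.

3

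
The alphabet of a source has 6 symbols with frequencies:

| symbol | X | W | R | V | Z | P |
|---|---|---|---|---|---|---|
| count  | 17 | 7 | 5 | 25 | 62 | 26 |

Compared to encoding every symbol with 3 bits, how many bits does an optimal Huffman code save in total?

Fixed-length: 3 bits × 142 symbols = 426 bits.
Huffman merges:
combine R(5), W(7) → 12
combine 12, X(17) → 29
combine V(25), P(26) → 51
combine 29, 51 → 80
combine Z(62), 80 → 142
Huffman total = 12 + 29 + 51 + 80 + 142 = 314 bits.
Saving = 426 − 314 = 112 bits.

112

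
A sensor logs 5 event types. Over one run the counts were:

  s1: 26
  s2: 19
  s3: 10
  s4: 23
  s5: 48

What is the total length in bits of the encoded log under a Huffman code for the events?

281

Build the Huffman tree bottom-up:
merge s3(10) and s2(19): 29
merge s4(23) and s1(26): 49
merge 29 and s5(48): 77
merge 49 and 77: 126
Total encoded bits = sum of merged weights = 29 + 49 + 77 + 126 = 281.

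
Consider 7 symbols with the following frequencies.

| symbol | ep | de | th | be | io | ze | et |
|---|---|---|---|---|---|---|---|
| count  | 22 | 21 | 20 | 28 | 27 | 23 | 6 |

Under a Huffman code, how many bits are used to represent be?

Huffman merges, smallest pair first:
combine et(6), th(20) → 26
combine de(21), ep(22) → 43
combine ze(23), 26 → 49
combine io(27), be(28) → 55
combine 43, 49 → 92
combine 55, 92 → 147
The subtree containing be is merged 2 times, so code length = 2.

2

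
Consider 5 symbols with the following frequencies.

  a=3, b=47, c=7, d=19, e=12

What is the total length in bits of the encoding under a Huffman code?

161

Greedily combine the two least-frequent nodes:
merge a(3) and c(7): 10
merge 10 and e(12): 22
merge d(19) and 22: 41
merge 41 and b(47): 88
The encoded length is the sum of every internal node's weight: 10 + 22 + 41 + 88 = 161 bits.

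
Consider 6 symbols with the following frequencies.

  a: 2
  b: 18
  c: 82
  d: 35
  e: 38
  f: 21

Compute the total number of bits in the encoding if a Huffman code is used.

444

Merge the two smallest weights repeatedly:
combine a(2), b(18) → 20
combine 20, f(21) → 41
combine d(35), e(38) → 73
combine 41, 73 → 114
combine c(82), 114 → 196
Each symbol's bit-cost is frequency × depth; summing gives 444 bits (equivalently 20 + 41 + 73 + 114 + 196).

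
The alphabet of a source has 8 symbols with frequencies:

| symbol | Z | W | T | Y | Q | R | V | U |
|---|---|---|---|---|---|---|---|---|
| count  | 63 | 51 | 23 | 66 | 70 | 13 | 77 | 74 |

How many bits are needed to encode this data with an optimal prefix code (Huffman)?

Merge the two smallest weights repeatedly:
R(13) + T(23) → 36
36 + W(51) → 87
Z(63) + Y(66) → 129
Q(70) + U(74) → 144
V(77) + 87 → 164
129 + 144 → 273
164 + 273 → 437
The encoded length is the sum of every internal node's weight: 36 + 87 + 129 + 144 + 164 + 273 + 437 = 1270 bits.

1270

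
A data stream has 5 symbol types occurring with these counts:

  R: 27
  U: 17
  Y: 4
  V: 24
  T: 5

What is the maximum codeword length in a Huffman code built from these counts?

4

Merge the two lowest-weight nodes at each step:
merge Y(4) and T(5): 9
merge 9 and U(17): 26
merge V(24) and 26: 50
merge R(27) and 50: 77
The rarest symbols sit at the bottom; the longest codeword is 4 bits.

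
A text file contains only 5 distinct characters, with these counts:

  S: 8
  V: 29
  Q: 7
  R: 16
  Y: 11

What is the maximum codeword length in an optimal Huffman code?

4

Merge the two lowest-weight nodes at each step:
Q(7) + S(8) → 15
Y(11) + 15 → 26
R(16) + 26 → 42
V(29) + 42 → 71
Maximum depth reached is 4.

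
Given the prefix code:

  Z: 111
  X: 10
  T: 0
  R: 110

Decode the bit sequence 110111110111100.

RZRZXT

Read left to right; each codeword is recognised as soon as it completes (prefix code):
  110→R | 111→Z | 110→R | 111→Z | 10→X | 0→T
Decoded message: RZRZXT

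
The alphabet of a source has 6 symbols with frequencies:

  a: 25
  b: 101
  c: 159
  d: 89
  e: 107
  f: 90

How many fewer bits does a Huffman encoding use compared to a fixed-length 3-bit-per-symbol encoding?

266

Fixed-length: 3 bits × 571 symbols = 1713 bits.
Huffman merges:
a(25) + d(89) → 114
f(90) + b(101) → 191
e(107) + 114 → 221
c(159) + 191 → 350
221 + 350 → 571
Huffman total = 114 + 191 + 221 + 350 + 571 = 1447 bits.
Saving = 1713 − 1447 = 266 bits.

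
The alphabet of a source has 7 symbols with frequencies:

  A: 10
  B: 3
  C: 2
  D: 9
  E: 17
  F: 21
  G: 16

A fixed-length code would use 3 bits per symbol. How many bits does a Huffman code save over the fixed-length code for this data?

Fixed-length: 3 bits × 78 symbols = 234 bits.
Huffman merges:
merge C(2) and B(3): 5
merge 5 and D(9): 14
merge A(10) and 14: 24
merge G(16) and E(17): 33
merge F(21) and 24: 45
merge 33 and 45: 78
Huffman total = 5 + 14 + 24 + 33 + 45 + 78 = 199 bits.
Saving = 234 − 199 = 35 bits.

35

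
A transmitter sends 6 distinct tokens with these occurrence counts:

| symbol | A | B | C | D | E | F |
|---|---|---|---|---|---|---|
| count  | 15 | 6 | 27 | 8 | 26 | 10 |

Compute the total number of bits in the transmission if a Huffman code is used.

Merge the two smallest weights repeatedly:
merge B(6) and D(8): 14
merge F(10) and 14: 24
merge A(15) and 24: 39
merge E(26) and C(27): 53
merge 39 and 53: 92
Each symbol's bit-cost is frequency × depth; summing gives 222 bits (equivalently 14 + 24 + 39 + 53 + 92).

222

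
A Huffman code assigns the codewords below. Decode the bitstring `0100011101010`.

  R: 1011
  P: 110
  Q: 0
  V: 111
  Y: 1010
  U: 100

QUQVQY

Read left to right; each codeword is recognised as soon as it completes (prefix code):
  0→Q | 100→U | 0→Q | 111→V | 0→Q | 1010→Y
Decoded message: QUQVQY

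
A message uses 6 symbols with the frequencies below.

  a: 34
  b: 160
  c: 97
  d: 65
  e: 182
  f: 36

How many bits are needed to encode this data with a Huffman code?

Merge the two smallest weights repeatedly:
merge a(34) and f(36): 70
merge d(65) and 70: 135
merge c(97) and 135: 232
merge b(160) and e(182): 342
merge 232 and 342: 574
Each symbol's bit-cost is frequency × depth; summing gives 1353 bits (equivalently 70 + 135 + 232 + 342 + 574).

1353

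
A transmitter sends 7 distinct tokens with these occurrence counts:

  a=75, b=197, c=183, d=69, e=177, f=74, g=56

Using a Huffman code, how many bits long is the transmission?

2210

Greedily combine the two least-frequent nodes:
g(56) + d(69) → 125
f(74) + a(75) → 149
125 + 149 → 274
e(177) + c(183) → 360
b(197) + 274 → 471
360 + 471 → 831
Each symbol's bit-cost is frequency × depth; summing gives 2210 bits (equivalently 125 + 149 + 274 + 360 + 471 + 831).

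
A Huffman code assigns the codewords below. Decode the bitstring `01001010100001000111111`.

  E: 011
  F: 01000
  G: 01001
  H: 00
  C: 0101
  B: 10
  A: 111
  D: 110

GCHHBHAA

Read left to right; each codeword is recognised as soon as it completes (prefix code):
  01001→G | 0101→C | 00→H | 00→H | 10→B | 00→H | 111→A | 111→A
Decoded message: GCHHBHAA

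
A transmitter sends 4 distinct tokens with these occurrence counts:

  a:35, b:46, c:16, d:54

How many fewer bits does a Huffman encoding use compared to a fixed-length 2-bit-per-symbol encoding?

Fixed-length: 2 bits × 151 symbols = 302 bits.
Huffman merges:
c(16) + a(35) → 51
b(46) + 51 → 97
d(54) + 97 → 151
Huffman total = 51 + 97 + 151 = 299 bits.
Saving = 302 − 299 = 3 bits.

3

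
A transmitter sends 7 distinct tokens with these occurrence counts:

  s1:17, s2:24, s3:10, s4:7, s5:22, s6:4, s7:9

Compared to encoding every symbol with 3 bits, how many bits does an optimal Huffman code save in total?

Fixed-length: 3 bits × 93 symbols = 279 bits.
Huffman merges:
combine s6(4), s4(7) → 11
combine s7(9), s3(10) → 19
combine 11, s1(17) → 28
combine 19, s5(22) → 41
combine s2(24), 28 → 52
combine 41, 52 → 93
Huffman total = 11 + 19 + 28 + 41 + 52 + 93 = 244 bits.
Saving = 279 − 244 = 35 bits.

35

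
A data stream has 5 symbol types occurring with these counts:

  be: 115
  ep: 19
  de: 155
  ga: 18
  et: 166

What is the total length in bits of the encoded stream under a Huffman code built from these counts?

Build the Huffman tree bottom-up:
ga(18) + ep(19) → 37
37 + be(115) → 152
152 + de(155) → 307
et(166) + 307 → 473
Each symbol's bit-cost is frequency × depth; summing gives 969 bits (equivalently 37 + 152 + 307 + 473).

969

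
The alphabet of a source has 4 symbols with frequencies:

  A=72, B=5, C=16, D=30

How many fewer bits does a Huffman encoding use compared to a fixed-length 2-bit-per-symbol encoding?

Fixed-length: 2 bits × 123 symbols = 246 bits.
Huffman merges:
merge B(5) and C(16): 21
merge 21 and D(30): 51
merge 51 and A(72): 123
Huffman total = 21 + 51 + 123 = 195 bits.
Saving = 246 − 195 = 51 bits.

51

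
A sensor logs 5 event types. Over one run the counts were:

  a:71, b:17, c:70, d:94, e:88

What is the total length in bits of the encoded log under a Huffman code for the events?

767

Build the Huffman tree bottom-up:
b(17) + c(70) → 87
a(71) + 87 → 158
e(88) + d(94) → 182
158 + 182 → 340
Each symbol's bit-cost is frequency × depth; summing gives 767 bits (equivalently 87 + 158 + 182 + 340).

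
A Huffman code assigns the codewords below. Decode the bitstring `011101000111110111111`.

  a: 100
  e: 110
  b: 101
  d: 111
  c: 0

cdcacdedd

Read left to right; each codeword is recognised as soon as it completes (prefix code):
  0→c | 111→d | 0→c | 100→a | 0→c | 111→d | 110→e | 111→d | 111→d
Decoded message: cdcacdedd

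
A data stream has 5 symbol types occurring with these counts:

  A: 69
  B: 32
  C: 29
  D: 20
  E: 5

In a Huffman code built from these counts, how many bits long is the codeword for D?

4

Repeatedly merge the two smallest:
E(5) + D(20) → 25
25 + C(29) → 54
B(32) + 54 → 86
A(69) + 86 → 155
The subtree containing D is merged 4 times, so code length = 4.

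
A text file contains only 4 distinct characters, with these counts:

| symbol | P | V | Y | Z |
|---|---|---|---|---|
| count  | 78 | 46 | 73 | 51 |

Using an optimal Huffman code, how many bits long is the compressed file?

496

Greedily combine the two least-frequent nodes:
combine V(46), Z(51) → 97
combine Y(73), P(78) → 151
combine 97, 151 → 248
The encoded length is the sum of every internal node's weight: 97 + 151 + 248 = 496 bits.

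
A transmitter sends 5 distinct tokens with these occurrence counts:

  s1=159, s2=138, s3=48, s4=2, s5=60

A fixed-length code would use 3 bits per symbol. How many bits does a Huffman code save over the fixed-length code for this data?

Fixed-length: 3 bits × 407 symbols = 1221 bits.
Huffman merges:
merge s4(2) and s3(48): 50
merge 50 and s5(60): 110
merge 110 and s2(138): 248
merge s1(159) and 248: 407
Huffman total = 50 + 110 + 248 + 407 = 815 bits.
Saving = 1221 − 815 = 406 bits.

406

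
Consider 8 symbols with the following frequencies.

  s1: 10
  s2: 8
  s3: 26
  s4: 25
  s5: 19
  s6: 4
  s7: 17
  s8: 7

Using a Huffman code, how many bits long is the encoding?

Greedily combine the two least-frequent nodes:
s6(4) + s8(7) → 11
s2(8) + s1(10) → 18
11 + s7(17) → 28
18 + s5(19) → 37
s4(25) + s3(26) → 51
28 + 37 → 65
51 + 65 → 116
Total encoded bits = sum of merged weights = 11 + 18 + 28 + 37 + 51 + 65 + 116 = 326.

326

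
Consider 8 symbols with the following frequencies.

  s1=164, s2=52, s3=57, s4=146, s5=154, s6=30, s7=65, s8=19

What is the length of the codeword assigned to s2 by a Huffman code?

Repeatedly merge the two smallest:
combine s8(19), s6(30) → 49
combine 49, s2(52) → 101
combine s3(57), s7(65) → 122
combine 101, 122 → 223
combine s4(146), s5(154) → 300
combine s1(164), 223 → 387
combine 300, 387 → 687
The subtree containing s2 is merged 4 times, so code length = 4.

4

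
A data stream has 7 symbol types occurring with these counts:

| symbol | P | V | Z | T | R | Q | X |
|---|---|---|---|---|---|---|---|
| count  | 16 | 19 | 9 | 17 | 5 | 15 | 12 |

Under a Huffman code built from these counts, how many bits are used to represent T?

Repeatedly merge the two smallest:
R(5) + Z(9) → 14
X(12) + 14 → 26
Q(15) + P(16) → 31
T(17) + V(19) → 36
26 + 31 → 57
36 + 57 → 93
The subtree containing T is merged 2 times, so code length = 2.

2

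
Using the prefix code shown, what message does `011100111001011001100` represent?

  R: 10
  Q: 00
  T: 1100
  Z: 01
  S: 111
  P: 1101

ZTSQRTT

Read left to right; each codeword is recognised as soon as it completes (prefix code):
  01→Z | 1100→T | 111→S | 00→Q | 10→R | 1100→T | 1100→T
Decoded message: ZTSQRTT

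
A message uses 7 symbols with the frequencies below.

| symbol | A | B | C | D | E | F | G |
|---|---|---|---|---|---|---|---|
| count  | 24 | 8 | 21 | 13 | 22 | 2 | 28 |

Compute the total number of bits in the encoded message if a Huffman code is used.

Merge the two smallest weights repeatedly:
F(2) + B(8) → 10
10 + D(13) → 23
C(21) + E(22) → 43
23 + A(24) → 47
G(28) + 43 → 71
47 + 71 → 118
Each symbol's bit-cost is frequency × depth; summing gives 312 bits (equivalently 10 + 23 + 43 + 47 + 71 + 118).

312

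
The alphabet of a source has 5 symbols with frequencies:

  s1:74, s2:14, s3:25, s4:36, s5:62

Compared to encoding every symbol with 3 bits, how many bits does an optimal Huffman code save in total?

172

Fixed-length: 3 bits × 211 symbols = 633 bits.
Huffman merges:
merge s2(14) and s3(25): 39
merge s4(36) and 39: 75
merge s5(62) and s1(74): 136
merge 75 and 136: 211
Huffman total = 39 + 75 + 136 + 211 = 461 bits.
Saving = 633 − 461 = 172 bits.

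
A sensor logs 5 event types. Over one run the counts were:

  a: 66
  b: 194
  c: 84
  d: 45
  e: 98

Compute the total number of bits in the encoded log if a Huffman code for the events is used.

Merge the two smallest weights repeatedly:
d(45) + a(66) → 111
c(84) + e(98) → 182
111 + 182 → 293
b(194) + 293 → 487
Total encoded bits = sum of merged weights = 111 + 182 + 293 + 487 = 1073.

1073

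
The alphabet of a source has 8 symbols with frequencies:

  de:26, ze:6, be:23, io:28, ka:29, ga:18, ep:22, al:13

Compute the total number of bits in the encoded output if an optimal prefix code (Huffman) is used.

485

Build the Huffman tree bottom-up:
merge ze(6) and al(13): 19
merge ga(18) and 19: 37
merge ep(22) and be(23): 45
merge de(26) and io(28): 54
merge ka(29) and 37: 66
merge 45 and 54: 99
merge 66 and 99: 165
The encoded length is the sum of every internal node's weight: 19 + 37 + 45 + 54 + 66 + 99 + 165 = 485 bits.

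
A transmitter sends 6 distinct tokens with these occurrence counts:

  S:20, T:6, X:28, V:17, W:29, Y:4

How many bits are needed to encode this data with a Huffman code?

245

Merge the two smallest weights repeatedly:
Y(4) + T(6) → 10
10 + V(17) → 27
S(20) + 27 → 47
X(28) + W(29) → 57
47 + 57 → 104
Each symbol's bit-cost is frequency × depth; summing gives 245 bits (equivalently 10 + 27 + 47 + 57 + 104).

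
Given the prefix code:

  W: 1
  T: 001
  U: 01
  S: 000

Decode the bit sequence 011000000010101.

Read left to right; each codeword is recognised as soon as it completes (prefix code):
  01→U | 1→W | 000→S | 000→S | 01→U | 01→U | 01→U
Decoded message: UWSSUUU

UWSSUUU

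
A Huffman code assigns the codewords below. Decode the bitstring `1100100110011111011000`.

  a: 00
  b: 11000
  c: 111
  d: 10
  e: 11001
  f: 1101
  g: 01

Read left to right; each codeword is recognised as soon as it completes (prefix code):
  11001→e | 00→a | 11001→e | 111→c | 10→d | 11000→b
Decoded message: eaecdb

eaecdb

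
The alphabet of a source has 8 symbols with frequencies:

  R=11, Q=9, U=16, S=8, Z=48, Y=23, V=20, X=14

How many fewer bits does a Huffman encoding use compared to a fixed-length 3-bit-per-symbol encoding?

Fixed-length: 3 bits × 149 symbols = 447 bits.
Huffman merges:
merge S(8) and Q(9): 17
merge R(11) and X(14): 25
merge U(16) and 17: 33
merge V(20) and Y(23): 43
merge 25 and 33: 58
merge 43 and Z(48): 91
merge 58 and 91: 149
Huffman total = 17 + 25 + 33 + 43 + 58 + 91 + 149 = 416 bits.
Saving = 447 − 416 = 31 bits.

31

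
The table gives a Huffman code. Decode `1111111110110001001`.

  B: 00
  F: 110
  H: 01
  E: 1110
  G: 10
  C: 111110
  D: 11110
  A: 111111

AEFBGH

Read left to right; each codeword is recognised as soon as it completes (prefix code):
  111111→A | 1110→E | 110→F | 00→B | 10→G | 01→H
Decoded message: AEFBGH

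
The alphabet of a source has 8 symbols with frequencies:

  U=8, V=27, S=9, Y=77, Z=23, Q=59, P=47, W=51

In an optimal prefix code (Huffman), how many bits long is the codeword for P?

3

Build the tree from the bottom:
merge U(8) and S(9): 17
merge 17 and Z(23): 40
merge V(27) and 40: 67
merge P(47) and W(51): 98
merge Q(59) and 67: 126
merge Y(77) and 98: 175
merge 126 and 175: 301
P sits 3 levels below the root, so its codeword is 3 bits.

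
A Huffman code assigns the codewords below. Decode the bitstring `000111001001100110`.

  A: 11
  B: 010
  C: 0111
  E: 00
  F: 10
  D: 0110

ECEFDD

Read left to right; each codeword is recognised as soon as it completes (prefix code):
  00→E | 0111→C | 00→E | 10→F | 0110→D | 0110→D
Decoded message: ECEFDD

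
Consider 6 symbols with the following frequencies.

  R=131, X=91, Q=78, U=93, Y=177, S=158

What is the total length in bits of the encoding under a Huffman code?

Build the Huffman tree bottom-up:
merge Q(78) and X(91): 169
merge U(93) and R(131): 224
merge S(158) and 169: 327
merge Y(177) and 224: 401
merge 327 and 401: 728
Each symbol's bit-cost is frequency × depth; summing gives 1849 bits (equivalently 169 + 224 + 327 + 401 + 728).

1849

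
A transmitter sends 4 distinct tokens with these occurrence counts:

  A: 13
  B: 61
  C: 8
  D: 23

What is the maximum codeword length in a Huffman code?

3

Merge the two lowest-weight nodes at each step:
C(8) + A(13) → 21
21 + D(23) → 44
44 + B(61) → 105
The rarest symbols sit at the bottom; the longest codeword is 3 bits.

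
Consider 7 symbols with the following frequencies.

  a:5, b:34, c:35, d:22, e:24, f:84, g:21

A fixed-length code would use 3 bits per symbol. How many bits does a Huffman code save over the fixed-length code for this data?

Fixed-length: 3 bits × 225 symbols = 675 bits.
Huffman merges:
combine a(5), g(21) → 26
combine d(22), e(24) → 46
combine 26, b(34) → 60
combine c(35), 46 → 81
combine 60, 81 → 141
combine f(84), 141 → 225
Huffman total = 26 + 46 + 60 + 81 + 141 + 225 = 579 bits.
Saving = 675 − 579 = 96 bits.

96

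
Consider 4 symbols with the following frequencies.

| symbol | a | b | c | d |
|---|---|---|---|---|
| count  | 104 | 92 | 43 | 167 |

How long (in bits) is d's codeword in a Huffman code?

1

Build the tree from the bottom:
combine c(43), b(92) → 135
combine a(104), 135 → 239
combine d(167), 239 → 406
d is a child of the root — depth 1, so its codeword is a single bit.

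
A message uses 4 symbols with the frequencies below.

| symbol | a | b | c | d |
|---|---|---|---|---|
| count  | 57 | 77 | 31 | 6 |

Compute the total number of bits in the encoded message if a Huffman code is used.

302

Build the Huffman tree bottom-up:
d(6) + c(31) → 37
37 + a(57) → 94
b(77) + 94 → 171
The encoded length is the sum of every internal node's weight: 37 + 94 + 171 = 302 bits.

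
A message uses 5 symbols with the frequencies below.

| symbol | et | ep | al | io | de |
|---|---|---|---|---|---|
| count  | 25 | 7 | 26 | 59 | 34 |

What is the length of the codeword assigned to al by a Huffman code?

Repeatedly merge the two smallest:
combine ep(7), et(25) → 32
combine al(26), 32 → 58
combine de(34), 58 → 92
combine io(59), 92 → 151
al sits 3 levels below the root, so its codeword is 3 bits.

3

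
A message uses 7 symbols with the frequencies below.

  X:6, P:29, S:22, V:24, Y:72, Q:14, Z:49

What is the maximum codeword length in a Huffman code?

Merge the two lowest-weight nodes at each step:
X(6) + Q(14) → 20
20 + S(22) → 42
V(24) + P(29) → 53
42 + Z(49) → 91
53 + Y(72) → 125
91 + 125 → 216
Maximum depth reached is 4.

4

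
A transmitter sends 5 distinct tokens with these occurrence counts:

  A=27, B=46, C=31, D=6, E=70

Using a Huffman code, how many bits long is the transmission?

Build the Huffman tree bottom-up:
D(6) + A(27) → 33
C(31) + 33 → 64
B(46) + 64 → 110
E(70) + 110 → 180
The encoded length is the sum of every internal node's weight: 33 + 64 + 110 + 180 = 387 bits.

387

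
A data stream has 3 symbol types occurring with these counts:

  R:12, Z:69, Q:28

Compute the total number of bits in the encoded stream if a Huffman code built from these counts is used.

149

Greedily combine the two least-frequent nodes:
combine R(12), Q(28) → 40
combine 40, Z(69) → 109
Total encoded bits = sum of merged weights = 40 + 109 = 149.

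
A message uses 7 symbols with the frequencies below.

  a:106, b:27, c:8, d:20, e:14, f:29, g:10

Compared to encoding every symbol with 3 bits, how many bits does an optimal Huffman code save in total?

162

Fixed-length: 3 bits × 214 symbols = 642 bits.
Huffman merges:
combine c(8), g(10) → 18
combine e(14), 18 → 32
combine d(20), b(27) → 47
combine f(29), 32 → 61
combine 47, 61 → 108
combine a(106), 108 → 214
Huffman total = 18 + 32 + 47 + 61 + 108 + 214 = 480 bits.
Saving = 642 − 480 = 162 bits.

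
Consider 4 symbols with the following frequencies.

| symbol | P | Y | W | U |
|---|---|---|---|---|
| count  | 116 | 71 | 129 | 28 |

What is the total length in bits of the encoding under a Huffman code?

Build the Huffman tree bottom-up:
combine U(28), Y(71) → 99
combine 99, P(116) → 215
combine W(129), 215 → 344
Total encoded bits = sum of merged weights = 99 + 215 + 344 = 658.

658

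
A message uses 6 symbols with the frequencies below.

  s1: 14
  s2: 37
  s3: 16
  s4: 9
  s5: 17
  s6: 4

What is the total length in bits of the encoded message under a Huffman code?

Merge the two smallest weights repeatedly:
merge s6(4) and s4(9): 13
merge 13 and s1(14): 27
merge s3(16) and s5(17): 33
merge 27 and 33: 60
merge s2(37) and 60: 97
Total encoded bits = sum of merged weights = 13 + 27 + 33 + 60 + 97 = 230.

230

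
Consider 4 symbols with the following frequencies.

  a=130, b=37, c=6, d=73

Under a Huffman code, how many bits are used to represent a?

Huffman merges, smallest pair first:
c(6) + b(37) → 43
43 + d(73) → 116
116 + a(130) → 246
a is a child of the root — depth 1, so its codeword is a single bit.

1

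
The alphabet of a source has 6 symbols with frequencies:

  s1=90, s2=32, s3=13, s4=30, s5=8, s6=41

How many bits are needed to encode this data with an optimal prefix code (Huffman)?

483

Merge the two smallest weights repeatedly:
combine s5(8), s3(13) → 21
combine 21, s4(30) → 51
combine s2(32), s6(41) → 73
combine 51, 73 → 124
combine s1(90), 124 → 214
Each symbol's bit-cost is frequency × depth; summing gives 483 bits (equivalently 21 + 51 + 73 + 124 + 214).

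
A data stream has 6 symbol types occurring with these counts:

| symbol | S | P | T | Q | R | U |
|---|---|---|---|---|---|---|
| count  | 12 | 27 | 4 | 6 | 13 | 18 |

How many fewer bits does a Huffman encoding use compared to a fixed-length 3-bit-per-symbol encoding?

48

Fixed-length: 3 bits × 80 symbols = 240 bits.
Huffman merges:
T(4) + Q(6) → 10
10 + S(12) → 22
R(13) + U(18) → 31
22 + P(27) → 49
31 + 49 → 80
Huffman total = 10 + 22 + 31 + 49 + 80 = 192 bits.
Saving = 240 − 192 = 48 bits.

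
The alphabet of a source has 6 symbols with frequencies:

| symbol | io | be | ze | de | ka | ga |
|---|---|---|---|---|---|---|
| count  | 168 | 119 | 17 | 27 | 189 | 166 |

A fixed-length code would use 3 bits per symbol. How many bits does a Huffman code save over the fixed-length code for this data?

479

Fixed-length: 3 bits × 686 symbols = 2058 bits.
Huffman merges:
ze(17) + de(27) → 44
44 + be(119) → 163
163 + ga(166) → 329
io(168) + ka(189) → 357
329 + 357 → 686
Huffman total = 44 + 163 + 329 + 357 + 686 = 1579 bits.
Saving = 2058 − 1579 = 479 bits.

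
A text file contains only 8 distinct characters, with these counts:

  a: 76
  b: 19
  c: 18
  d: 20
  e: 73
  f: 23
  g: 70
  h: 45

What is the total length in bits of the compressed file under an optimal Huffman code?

963

Greedily combine the two least-frequent nodes:
combine c(18), b(19) → 37
combine d(20), f(23) → 43
combine 37, 43 → 80
combine h(45), g(70) → 115
combine e(73), a(76) → 149
combine 80, 115 → 195
combine 149, 195 → 344
Total encoded bits = sum of merged weights = 37 + 43 + 80 + 115 + 149 + 195 + 344 = 963.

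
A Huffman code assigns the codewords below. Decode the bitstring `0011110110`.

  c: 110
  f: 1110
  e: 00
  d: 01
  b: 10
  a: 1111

Read left to right; each codeword is recognised as soon as it completes (prefix code):
  00→e | 1111→a | 01→d | 10→b
Decoded message: eadb

eadb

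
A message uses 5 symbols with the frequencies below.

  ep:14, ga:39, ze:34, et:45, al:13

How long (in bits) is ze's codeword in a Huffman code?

2

Build the tree from the bottom:
merge al(13) and ep(14): 27
merge 27 and ze(34): 61
merge ga(39) and et(45): 84
merge 61 and 84: 145
ze's leaf is at depth 2, giving a 2-bit codeword.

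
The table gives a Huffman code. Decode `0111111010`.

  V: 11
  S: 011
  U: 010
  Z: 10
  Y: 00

SVVU

Read left to right; each codeword is recognised as soon as it completes (prefix code):
  011→S | 11→V | 11→V | 010→U
Decoded message: SVVU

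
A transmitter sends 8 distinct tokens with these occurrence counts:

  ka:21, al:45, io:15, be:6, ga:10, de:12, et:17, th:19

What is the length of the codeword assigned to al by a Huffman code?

Huffman merges, smallest pair first:
merge be(6) and ga(10): 16
merge de(12) and io(15): 27
merge 16 and et(17): 33
merge th(19) and ka(21): 40
merge 27 and 33: 60
merge 40 and al(45): 85
merge 60 and 85: 145
al's leaf is at depth 2, giving a 2-bit codeword.

2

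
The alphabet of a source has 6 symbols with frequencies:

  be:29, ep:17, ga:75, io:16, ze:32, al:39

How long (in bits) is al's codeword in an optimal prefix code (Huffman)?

Huffman merges, smallest pair first:
combine io(16), ep(17) → 33
combine be(29), ze(32) → 61
combine 33, al(39) → 72
combine 61, 72 → 133
combine ga(75), 133 → 208
al sits 3 levels below the root, so its codeword is 3 bits.

3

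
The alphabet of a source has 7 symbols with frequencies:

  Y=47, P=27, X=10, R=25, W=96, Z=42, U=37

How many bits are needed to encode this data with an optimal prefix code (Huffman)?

Merge the two smallest weights repeatedly:
X(10) + R(25) → 35
P(27) + 35 → 62
U(37) + Z(42) → 79
Y(47) + 62 → 109
79 + W(96) → 175
109 + 175 → 284
The encoded length is the sum of every internal node's weight: 35 + 62 + 79 + 109 + 175 + 284 = 744 bits.

744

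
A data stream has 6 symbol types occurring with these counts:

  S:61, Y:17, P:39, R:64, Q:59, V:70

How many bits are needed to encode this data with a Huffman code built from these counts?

Build the Huffman tree bottom-up:
merge Y(17) and P(39): 56
merge 56 and Q(59): 115
merge S(61) and R(64): 125
merge V(70) and 115: 185
merge 125 and 185: 310
The encoded length is the sum of every internal node's weight: 56 + 115 + 125 + 185 + 310 = 791 bits.

791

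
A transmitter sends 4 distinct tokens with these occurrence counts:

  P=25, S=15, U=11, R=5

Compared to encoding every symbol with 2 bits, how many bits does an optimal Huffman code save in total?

9

Fixed-length: 2 bits × 56 symbols = 112 bits.
Huffman merges:
R(5) + U(11) → 16
S(15) + 16 → 31
P(25) + 31 → 56
Huffman total = 16 + 31 + 56 = 103 bits.
Saving = 112 − 103 = 9 bits.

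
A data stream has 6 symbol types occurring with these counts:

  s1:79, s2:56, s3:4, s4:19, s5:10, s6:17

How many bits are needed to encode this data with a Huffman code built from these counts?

Greedily combine the two least-frequent nodes:
s3(4) + s5(10) → 14
14 + s6(17) → 31
s4(19) + 31 → 50
50 + s2(56) → 106
s1(79) + 106 → 185
The encoded length is the sum of every internal node's weight: 14 + 31 + 50 + 106 + 185 = 386 bits.

386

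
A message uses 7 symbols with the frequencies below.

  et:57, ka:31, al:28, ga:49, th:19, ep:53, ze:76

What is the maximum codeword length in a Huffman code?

4

Merge the two lowest-weight nodes at each step:
merge th(19) and al(28): 47
merge ka(31) and 47: 78
merge ga(49) and ep(53): 102
merge et(57) and ze(76): 133
merge 78 and 102: 180
merge 133 and 180: 313
The rarest symbols sit at the bottom; the longest codeword is 4 bits.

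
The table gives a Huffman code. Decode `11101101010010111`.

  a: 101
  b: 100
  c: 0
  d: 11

Read left to right; each codeword is recognised as soon as it completes (prefix code):
  11→d | 101→a | 101→a | 0→c | 100→b | 101→a | 11→d
Decoded message: daacbad

daacbad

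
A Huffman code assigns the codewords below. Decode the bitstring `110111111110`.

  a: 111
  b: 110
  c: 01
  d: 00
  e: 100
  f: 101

Read left to right; each codeword is recognised as soon as it completes (prefix code):
  110→b | 111→a | 111→a | 110→b
Decoded message: baab

baab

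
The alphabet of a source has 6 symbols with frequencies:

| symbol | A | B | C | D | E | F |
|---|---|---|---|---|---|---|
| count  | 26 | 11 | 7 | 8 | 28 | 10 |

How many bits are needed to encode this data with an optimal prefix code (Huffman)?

216

Build the Huffman tree bottom-up:
merge C(7) and D(8): 15
merge F(10) and B(11): 21
merge 15 and 21: 36
merge A(26) and E(28): 54
merge 36 and 54: 90
Each symbol's bit-cost is frequency × depth; summing gives 216 bits (equivalently 15 + 21 + 36 + 54 + 90).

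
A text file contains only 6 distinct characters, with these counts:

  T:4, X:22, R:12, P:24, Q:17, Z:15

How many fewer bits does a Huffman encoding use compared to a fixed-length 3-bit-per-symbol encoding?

Fixed-length: 3 bits × 94 symbols = 282 bits.
Huffman merges:
combine T(4), R(12) → 16
combine Z(15), 16 → 31
combine Q(17), X(22) → 39
combine P(24), 31 → 55
combine 39, 55 → 94
Huffman total = 16 + 31 + 39 + 55 + 94 = 235 bits.
Saving = 282 − 235 = 47 bits.

47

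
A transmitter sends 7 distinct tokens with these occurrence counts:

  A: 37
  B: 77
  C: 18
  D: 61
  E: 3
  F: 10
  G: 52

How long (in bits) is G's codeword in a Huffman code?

Build the tree from the bottom:
merge E(3) and F(10): 13
merge 13 and C(18): 31
merge 31 and A(37): 68
merge G(52) and D(61): 113
merge 68 and B(77): 145
merge 113 and 145: 258
G's leaf is at depth 2, giving a 2-bit codeword.

2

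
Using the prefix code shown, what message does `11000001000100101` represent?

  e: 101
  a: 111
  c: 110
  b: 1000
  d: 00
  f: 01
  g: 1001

Read left to right; each codeword is recognised as soon as it completes (prefix code):
  110→c | 00→d | 00→d | 1000→b | 1001→g | 01→f
Decoded message: cddbgf

cddbgf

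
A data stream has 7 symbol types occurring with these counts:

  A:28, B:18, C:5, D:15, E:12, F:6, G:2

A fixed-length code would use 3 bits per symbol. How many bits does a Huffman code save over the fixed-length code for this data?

Fixed-length: 3 bits × 86 symbols = 258 bits.
Huffman merges:
merge G(2) and C(5): 7
merge F(6) and 7: 13
merge E(12) and 13: 25
merge D(15) and B(18): 33
merge 25 and A(28): 53
merge 33 and 53: 86
Huffman total = 7 + 13 + 25 + 33 + 53 + 86 = 217 bits.
Saving = 258 − 217 = 41 bits.

41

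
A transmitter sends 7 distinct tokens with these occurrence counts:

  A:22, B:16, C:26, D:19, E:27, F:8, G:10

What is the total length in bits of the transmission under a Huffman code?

Build the Huffman tree bottom-up:
F(8) + G(10) → 18
B(16) + 18 → 34
D(19) + A(22) → 41
C(26) + E(27) → 53
34 + 41 → 75
53 + 75 → 128
Total encoded bits = sum of merged weights = 18 + 34 + 41 + 53 + 75 + 128 = 349.

349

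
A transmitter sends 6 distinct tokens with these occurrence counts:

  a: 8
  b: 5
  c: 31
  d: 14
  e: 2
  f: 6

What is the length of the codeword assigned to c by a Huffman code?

1

Build the tree from the bottom:
e(2) + b(5) → 7
f(6) + 7 → 13
a(8) + 13 → 21
d(14) + 21 → 35
c(31) + 35 → 66
c sits one level below the root: a 1-bit codeword.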